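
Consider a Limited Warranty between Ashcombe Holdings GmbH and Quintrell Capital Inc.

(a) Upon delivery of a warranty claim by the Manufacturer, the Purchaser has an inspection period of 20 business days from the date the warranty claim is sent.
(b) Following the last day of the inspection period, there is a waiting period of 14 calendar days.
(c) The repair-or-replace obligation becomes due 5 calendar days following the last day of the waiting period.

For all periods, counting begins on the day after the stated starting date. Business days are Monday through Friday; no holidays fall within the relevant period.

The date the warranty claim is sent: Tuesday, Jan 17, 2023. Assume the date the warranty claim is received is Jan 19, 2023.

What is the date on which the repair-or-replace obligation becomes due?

Mar 5, 2023

From Tuesday, Jan 17, 2023, 20 business days (Jan 18, Jan 19, Jan 20, Jan 23, …, Feb 10, Feb 13, Feb 14, skipping weekends) brings us to Tuesday, Feb 14, 2023, which is the last day of the inspection period.
Adding 14 calendar days to Feb 14, 2023 gives Feb 28, 2023, which is the last day of the waiting period.
Adding 5 calendar days to Feb 28, 2023 gives Mar 5, 2023, which is the date on which the repair-or-replace obligation becomes due.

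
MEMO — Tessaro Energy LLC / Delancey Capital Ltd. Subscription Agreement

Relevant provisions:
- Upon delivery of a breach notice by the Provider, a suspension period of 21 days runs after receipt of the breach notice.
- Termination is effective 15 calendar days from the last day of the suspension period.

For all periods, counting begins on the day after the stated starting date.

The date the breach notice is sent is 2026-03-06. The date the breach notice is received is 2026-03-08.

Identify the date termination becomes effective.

The last day of the suspension period: 21 calendar days after 2026-03-08 is 2026-03-29.
The date termination becomes effective: 15 calendar days after 2026-03-29 is 2026-04-13.

2026-04-13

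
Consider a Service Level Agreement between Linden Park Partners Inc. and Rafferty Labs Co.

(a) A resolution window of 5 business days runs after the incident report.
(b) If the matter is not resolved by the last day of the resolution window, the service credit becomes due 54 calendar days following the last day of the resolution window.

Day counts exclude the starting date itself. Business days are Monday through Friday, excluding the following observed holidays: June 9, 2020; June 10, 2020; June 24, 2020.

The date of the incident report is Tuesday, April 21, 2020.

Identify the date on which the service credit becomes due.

The last day of the resolution window: 5 business days after Tuesday, April 21, 2020, skipping weekends — Apr 22, Apr 23, Apr 24, Apr 27, Apr 28 — lands on Tuesday, April 28, 2020.
Adding 54 calendar days to April 28, 2020 gives June 21, 2020, which is the date on which the service credit becomes due.

June 21, 2020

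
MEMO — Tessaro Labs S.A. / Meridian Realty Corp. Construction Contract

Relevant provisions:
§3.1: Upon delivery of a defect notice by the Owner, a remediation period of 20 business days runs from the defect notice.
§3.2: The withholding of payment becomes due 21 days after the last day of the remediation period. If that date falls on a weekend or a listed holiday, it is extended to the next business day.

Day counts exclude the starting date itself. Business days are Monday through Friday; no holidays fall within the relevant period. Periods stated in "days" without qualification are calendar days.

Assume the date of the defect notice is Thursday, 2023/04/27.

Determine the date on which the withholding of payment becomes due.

The last day of the remediation period: counting 20 business days from Thursday, 2023/04/27 (Apr 28, May 1, May 2, May 3, …, May 23, May 24, May 25, skipping weekends) reaches Thursday, 2023/05/25.
The date on which the withholding of payment becomes due: 2023/05/25 + 21 days = 2023/06/15. 2023/06/15 is a Thursday, so no roll-forward applies.

2023/06/15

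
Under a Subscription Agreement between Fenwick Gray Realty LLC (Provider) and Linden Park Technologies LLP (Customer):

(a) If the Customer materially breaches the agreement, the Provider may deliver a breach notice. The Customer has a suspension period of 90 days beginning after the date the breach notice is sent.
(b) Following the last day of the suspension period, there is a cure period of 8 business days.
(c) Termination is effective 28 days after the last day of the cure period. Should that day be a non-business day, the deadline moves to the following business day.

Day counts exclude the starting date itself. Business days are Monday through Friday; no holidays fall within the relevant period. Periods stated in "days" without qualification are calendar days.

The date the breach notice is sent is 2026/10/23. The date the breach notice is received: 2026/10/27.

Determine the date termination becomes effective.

2027/03/02

Adding 90 calendar days to 2026/10/23 gives 2027/01/21, which is the last day of the suspension period.
From Thursday, 2027/01/21, 8 business days (Jan 22, Jan 25, Jan 26, Jan 27, Jan 28, Jan 29, Feb 1, Feb 2, skipping weekends) brings us to Tuesday, 2027/02/02, which is the last day of the cure period.
The date termination becomes effective: 28 calendar days after 2027/02/02 is 2027/03/02. 2027/03/02 is a Tuesday, so no roll-forward applies.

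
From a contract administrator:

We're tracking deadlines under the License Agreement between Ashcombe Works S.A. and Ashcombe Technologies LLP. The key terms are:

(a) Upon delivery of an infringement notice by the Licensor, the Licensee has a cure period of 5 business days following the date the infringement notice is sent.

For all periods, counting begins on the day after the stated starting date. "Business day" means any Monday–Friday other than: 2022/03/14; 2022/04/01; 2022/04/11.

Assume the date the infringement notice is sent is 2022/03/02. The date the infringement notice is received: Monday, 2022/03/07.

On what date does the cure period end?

From Wednesday, 2022/03/02, 5 business days (Mar 3, Mar 4, Mar 7, Mar 8, Mar 9, skipping weekends) brings us to Wednesday, 2022/03/09, which is the last day of the cure period.

2022/03/09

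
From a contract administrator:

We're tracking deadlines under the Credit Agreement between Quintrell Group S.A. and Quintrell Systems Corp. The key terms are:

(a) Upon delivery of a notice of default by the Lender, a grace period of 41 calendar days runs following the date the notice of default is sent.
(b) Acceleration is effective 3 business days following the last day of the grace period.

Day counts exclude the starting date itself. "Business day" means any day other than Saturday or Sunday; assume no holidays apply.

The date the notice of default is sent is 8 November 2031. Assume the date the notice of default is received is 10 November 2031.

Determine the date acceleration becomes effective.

Adding 41 calendar days to 8 November 2031 gives 19 December 2031, which is the last day of the grace period.
From Friday, 19 December 2031, 3 business days (Dec 22, Dec 23, Dec 24, skipping weekends) brings us to Wednesday, 24 December 2031, which is the date acceleration becomes effective.

24 December 2031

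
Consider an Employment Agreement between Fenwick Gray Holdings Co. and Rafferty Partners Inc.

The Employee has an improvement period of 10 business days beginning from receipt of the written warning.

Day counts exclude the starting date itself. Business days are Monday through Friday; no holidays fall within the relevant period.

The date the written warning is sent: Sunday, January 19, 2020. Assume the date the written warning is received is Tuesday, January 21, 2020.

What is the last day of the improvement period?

From Tuesday, January 21, 2020, 10 business days (Jan 22, Jan 23, Jan 24, Jan 27, Jan 28, Jan 29, Jan 30, Jan 31, Feb 3, Feb 4, skipping weekends) brings us to Tuesday, February 4, 2020, which is the last day of the improvement period.

February 4, 2020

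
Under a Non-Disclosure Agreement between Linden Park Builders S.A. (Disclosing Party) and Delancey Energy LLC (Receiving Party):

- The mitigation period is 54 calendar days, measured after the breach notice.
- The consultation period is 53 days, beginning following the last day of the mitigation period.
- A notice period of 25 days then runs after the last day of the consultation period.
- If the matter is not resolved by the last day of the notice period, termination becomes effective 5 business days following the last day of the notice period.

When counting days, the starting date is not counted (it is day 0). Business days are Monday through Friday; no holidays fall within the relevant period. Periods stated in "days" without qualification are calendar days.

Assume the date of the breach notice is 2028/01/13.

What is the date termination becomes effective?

2028/05/31

The last day of the mitigation period: 2028/01/13 + 54 days = 2028/03/07.
The last day of the consultation period: 53 calendar days after 2028/03/07 is 2028/04/29.
The last day of the notice period: 25 calendar days after 2028/04/29 is 2028/05/24.
The date termination becomes effective: 5 business days after Wednesday, 2028/05/24, skipping weekends — May 25, May 26, May 29, May 30, May 31 — lands on Wednesday, 2028/05/31.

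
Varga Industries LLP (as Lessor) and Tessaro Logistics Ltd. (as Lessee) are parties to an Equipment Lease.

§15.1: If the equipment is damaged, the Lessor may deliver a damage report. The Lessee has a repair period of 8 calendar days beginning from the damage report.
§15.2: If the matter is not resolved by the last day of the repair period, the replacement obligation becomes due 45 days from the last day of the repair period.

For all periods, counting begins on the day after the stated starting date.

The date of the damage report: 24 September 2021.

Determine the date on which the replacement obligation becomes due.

16 November 2021

The last day of the repair period: 24 September 2021 + 8 days = 2 October 2021.
The date on which the replacement obligation becomes due: 45 calendar days after 2 October 2021 is 16 November 2021.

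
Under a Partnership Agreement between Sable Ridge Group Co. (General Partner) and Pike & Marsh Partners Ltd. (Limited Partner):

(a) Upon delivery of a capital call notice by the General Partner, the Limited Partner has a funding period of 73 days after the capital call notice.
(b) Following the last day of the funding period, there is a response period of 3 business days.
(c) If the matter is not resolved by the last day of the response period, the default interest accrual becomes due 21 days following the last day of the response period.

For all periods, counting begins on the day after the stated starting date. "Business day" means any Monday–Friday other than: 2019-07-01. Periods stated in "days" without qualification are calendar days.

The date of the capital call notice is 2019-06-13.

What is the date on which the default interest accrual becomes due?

The last day of the funding period: 2019-06-13 + 73 days = 2019-08-25.
The last day of the response period: 3 business days after Sunday, 2019-08-25, skipping weekends — Aug 26, Aug 27, Aug 28 — lands on Wednesday, 2019-08-28.
Adding 21 calendar days to 2019-08-28 gives 2019-09-18, which is the date on which the default interest accrual becomes due.

2019-09-18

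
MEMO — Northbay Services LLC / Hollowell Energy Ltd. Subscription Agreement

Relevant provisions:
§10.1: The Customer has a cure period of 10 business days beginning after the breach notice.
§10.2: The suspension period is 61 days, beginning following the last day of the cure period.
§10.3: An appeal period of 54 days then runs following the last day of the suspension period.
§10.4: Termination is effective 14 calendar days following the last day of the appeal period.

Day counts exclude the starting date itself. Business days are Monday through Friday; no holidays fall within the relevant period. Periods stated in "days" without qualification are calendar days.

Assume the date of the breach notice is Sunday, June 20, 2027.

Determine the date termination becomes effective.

From Sunday, June 20, 2027, 10 business days (Jun 21, Jun 22, Jun 23, Jun 24, Jun 25, Jun 28, Jun 29, Jun 30, Jul 1, Jul 2, skipping weekends) brings us to Friday, July 2, 2027, which is the last day of the cure period.
Adding 61 calendar days to July 2, 2027 gives September 1, 2027, which is the last day of the suspension period.
The last day of the appeal period: 54 calendar days after September 1, 2027 is October 25, 2027.
The date termination becomes effective: 14 calendar days after October 25, 2027 is November 8, 2027.

November 8, 2027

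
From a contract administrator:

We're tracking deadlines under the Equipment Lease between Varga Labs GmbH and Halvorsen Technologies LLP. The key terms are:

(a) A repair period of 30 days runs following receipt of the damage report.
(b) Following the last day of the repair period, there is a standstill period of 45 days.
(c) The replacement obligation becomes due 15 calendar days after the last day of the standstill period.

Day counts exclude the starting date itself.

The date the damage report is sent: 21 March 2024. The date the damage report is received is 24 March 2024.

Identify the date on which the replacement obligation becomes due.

22 June 2024

The last day of the repair period: 30 calendar days after 24 March 2024 is 23 April 2024.
The last day of the standstill period: 45 calendar days after 23 April 2024 is 7 June 2024.
The date on which the replacement obligation becomes due: 15 calendar days after 7 June 2024 is 22 June 2024.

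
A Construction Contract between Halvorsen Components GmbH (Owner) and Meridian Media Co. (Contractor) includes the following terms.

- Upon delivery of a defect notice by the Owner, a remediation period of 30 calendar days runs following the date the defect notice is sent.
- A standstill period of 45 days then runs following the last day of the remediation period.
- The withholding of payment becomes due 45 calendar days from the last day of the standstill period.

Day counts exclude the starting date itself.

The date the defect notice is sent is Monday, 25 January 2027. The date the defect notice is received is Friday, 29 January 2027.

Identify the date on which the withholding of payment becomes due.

Adding 30 calendar days to 25 January 2027 gives 24 February 2027, which is the last day of the remediation period.
Adding 45 calendar days to 24 February 2027 gives 10 April 2027, which is the last day of the standstill period.
The date on which the withholding of payment becomes due: 45 calendar days after 10 April 2027 is 25 May 2027.

25 May 2027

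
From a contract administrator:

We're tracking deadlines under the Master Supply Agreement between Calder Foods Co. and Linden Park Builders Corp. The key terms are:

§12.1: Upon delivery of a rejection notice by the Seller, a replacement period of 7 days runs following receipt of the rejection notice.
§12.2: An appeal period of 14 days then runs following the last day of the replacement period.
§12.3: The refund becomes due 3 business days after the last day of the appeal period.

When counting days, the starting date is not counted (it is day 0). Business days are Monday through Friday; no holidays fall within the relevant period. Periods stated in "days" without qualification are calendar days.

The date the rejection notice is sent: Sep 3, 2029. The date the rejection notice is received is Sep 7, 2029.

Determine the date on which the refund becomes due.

Oct 3, 2029

Adding 7 calendar days to Sep 7, 2029 gives Sep 14, 2029, which is the last day of the replacement period.
Adding 14 calendar days to Sep 14, 2029 gives Sep 28, 2029, which is the last day of the appeal period.
From Friday, Sep 28, 2029, 3 business days (Oct 1, Oct 2, Oct 3, skipping weekends) brings us to Wednesday, Oct 3, 2029, which is the date on which the refund becomes due.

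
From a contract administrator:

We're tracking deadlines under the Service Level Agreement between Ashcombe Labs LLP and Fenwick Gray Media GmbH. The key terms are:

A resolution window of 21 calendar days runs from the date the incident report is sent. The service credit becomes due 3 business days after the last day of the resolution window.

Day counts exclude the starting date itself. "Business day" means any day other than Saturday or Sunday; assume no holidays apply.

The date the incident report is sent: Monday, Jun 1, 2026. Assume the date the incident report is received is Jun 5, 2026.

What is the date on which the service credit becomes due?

Jun 25, 2026

The last day of the resolution window: Jun 1, 2026 + 21 days = Jun 22, 2026.
The date on which the service credit becomes due: 3 business days after Monday, Jun 22, 2026, skipping weekends — Jun 23, Jun 24, Jun 25 — lands on Thursday, Jun 25, 2026.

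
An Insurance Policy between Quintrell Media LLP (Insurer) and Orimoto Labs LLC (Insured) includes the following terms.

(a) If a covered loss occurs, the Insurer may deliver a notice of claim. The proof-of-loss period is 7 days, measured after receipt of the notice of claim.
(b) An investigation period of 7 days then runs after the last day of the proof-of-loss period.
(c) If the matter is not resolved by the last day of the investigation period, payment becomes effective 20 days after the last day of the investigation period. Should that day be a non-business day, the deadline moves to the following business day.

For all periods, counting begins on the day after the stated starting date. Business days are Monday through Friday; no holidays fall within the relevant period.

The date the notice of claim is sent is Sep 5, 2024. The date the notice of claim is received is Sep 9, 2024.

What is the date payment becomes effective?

The last day of the proof-of-loss period: 7 calendar days after Sep 9, 2024 is Sep 16, 2024.
The last day of the investigation period: Sep 16, 2024 + 7 days = Sep 23, 2024.
The date payment becomes effective: Sep 23, 2024 + 20 days = Oct 13, 2024. That falls on a Sunday, so it rolls to the next business day, Monday, Oct 14, 2024.

Oct 14, 2024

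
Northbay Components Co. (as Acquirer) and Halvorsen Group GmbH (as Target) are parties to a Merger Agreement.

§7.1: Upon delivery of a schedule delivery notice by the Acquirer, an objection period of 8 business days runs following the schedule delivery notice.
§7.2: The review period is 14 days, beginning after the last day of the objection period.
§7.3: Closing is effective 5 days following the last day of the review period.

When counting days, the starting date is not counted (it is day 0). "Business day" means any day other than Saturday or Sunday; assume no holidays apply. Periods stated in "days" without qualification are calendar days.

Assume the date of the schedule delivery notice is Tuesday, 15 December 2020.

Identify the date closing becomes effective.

13 January 2021

From Tuesday, 15 December 2020, 8 business days (Dec 16, Dec 17, Dec 18, Dec 21, Dec 22, Dec 23, Dec 24, Dec 25, skipping weekends) brings us to Friday, 25 December 2020, which is the last day of the objection period.
Adding 14 calendar days to 25 December 2020 gives 8 January 2021, which is the last day of the review period.
Adding 5 calendar days to 8 January 2021 gives 13 January 2021, which is the date closing becomes effective.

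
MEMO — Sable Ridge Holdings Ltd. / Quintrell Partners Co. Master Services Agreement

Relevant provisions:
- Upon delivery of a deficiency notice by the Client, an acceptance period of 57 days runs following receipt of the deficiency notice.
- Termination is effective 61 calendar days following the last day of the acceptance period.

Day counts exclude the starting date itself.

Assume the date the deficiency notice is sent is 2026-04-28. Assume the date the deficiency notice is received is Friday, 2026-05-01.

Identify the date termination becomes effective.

The last day of the acceptance period: 2026-05-01 + 57 days = 2026-06-27.
The date termination becomes effective: 2026-06-27 + 61 days = 2026-08-27.

2026-08-27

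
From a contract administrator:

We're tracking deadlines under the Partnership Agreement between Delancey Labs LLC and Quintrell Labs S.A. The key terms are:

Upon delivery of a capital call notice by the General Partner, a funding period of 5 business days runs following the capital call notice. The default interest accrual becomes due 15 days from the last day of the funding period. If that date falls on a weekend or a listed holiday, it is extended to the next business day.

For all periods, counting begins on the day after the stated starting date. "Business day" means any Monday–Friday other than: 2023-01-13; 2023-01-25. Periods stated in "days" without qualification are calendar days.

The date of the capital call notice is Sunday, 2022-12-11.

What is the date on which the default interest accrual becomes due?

2023-01-02

The last day of the funding period: counting 5 business days from Sunday, 2022-12-11 (Dec 12, Dec 13, Dec 14, Dec 15, Dec 16, skipping weekends) reaches Friday, 2022-12-16.
The date on which the default interest accrual becomes due: 15 calendar days after 2022-12-16 is 2022-12-31. That falls on a Saturday, so it rolls to the next business day, Monday, 2023-01-02.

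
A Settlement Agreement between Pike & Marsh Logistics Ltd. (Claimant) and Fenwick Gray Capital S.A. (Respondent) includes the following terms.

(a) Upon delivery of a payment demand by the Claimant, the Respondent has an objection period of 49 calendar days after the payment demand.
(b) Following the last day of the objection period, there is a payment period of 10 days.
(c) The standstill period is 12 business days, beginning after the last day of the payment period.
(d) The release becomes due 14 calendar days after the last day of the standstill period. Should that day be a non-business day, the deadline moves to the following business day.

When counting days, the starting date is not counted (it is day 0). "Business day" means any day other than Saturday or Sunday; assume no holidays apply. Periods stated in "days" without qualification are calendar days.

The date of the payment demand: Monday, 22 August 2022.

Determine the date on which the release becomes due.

The last day of the objection period: 49 calendar days after 22 August 2022 is 10 October 2022.
The last day of the payment period: 10 October 2022 + 10 days = 20 October 2022.
From Thursday, 20 October 2022, 12 business days (Oct 21, Oct 24, Oct 25, Oct 26, …, Nov 3, Nov 4, Nov 7, skipping weekends) brings us to Monday, 7 November 2022, which is the last day of the standstill period.
The date on which the release becomes due: 14 calendar days after 7 November 2022 is 21 November 2022. 21 November 2022 is a Monday, so no roll-forward applies.

21 November 2022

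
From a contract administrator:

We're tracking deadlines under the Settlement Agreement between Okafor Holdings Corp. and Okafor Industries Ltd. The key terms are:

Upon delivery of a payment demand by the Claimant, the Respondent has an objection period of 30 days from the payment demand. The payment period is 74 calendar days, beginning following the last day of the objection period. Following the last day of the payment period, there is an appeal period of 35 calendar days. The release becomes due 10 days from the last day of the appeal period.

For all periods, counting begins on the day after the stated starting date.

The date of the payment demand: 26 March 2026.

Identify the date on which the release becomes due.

Adding 30 calendar days to 26 March 2026 gives 25 April 2026, which is the last day of the objection period.
Adding 74 calendar days to 25 April 2026 gives 8 July 2026, which is the last day of the payment period.
The last day of the appeal period: 8 July 2026 + 35 days = 12 August 2026.
The date on which the release becomes due: 10 calendar days after 12 August 2026 is 22 August 2026.

22 August 2026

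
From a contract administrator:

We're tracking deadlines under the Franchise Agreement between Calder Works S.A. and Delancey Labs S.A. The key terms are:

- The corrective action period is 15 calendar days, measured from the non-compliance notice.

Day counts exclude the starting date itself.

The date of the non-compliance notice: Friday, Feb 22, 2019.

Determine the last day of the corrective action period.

Mar 9, 2019

The last day of the corrective action period: 15 calendar days after Feb 22, 2019 is Mar 9, 2019.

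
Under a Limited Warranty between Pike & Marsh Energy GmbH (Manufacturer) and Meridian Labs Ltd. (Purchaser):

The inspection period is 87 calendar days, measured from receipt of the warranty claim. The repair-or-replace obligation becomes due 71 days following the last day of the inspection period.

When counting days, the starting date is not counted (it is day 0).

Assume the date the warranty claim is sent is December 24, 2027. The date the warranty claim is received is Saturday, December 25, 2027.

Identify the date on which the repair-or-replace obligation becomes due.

The last day of the inspection period: 87 calendar days after December 25, 2027 is March 21, 2028.
The date on which the repair-or-replace obligation becomes due: 71 calendar days after March 21, 2028 is May 31, 2028.

May 31, 2028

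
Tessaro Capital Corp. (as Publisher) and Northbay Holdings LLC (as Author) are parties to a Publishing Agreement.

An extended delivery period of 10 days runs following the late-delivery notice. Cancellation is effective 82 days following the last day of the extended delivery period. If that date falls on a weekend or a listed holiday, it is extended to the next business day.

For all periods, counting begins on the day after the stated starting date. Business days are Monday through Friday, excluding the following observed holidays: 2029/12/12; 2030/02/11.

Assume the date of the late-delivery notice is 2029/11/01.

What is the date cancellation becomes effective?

The last day of the extended delivery period: 10 calendar days after 2029/11/01 is 2029/11/11.
The date cancellation becomes effective: 82 calendar days after 2029/11/11 is 2030/02/01. 2030/02/01 is a Friday and is not a listed holiday, so no roll-forward applies.

2030/02/01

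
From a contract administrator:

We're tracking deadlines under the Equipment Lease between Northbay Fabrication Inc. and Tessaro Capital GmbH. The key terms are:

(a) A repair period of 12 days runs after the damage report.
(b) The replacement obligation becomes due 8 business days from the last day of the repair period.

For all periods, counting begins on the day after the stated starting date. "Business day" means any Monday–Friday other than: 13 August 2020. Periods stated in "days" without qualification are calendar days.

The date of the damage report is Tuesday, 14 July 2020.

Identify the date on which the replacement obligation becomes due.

The last day of the repair period: 12 calendar days after 14 July 2020 is 26 July 2020.
The date on which the replacement obligation becomes due: counting 8 business days from Sunday, 26 July 2020 (Jul 27, Jul 28, Jul 29, Jul 30, Jul 31, Aug 3, Aug 4, Aug 5, skipping weekends) reaches Wednesday, 5 August 2020.

5 August 2020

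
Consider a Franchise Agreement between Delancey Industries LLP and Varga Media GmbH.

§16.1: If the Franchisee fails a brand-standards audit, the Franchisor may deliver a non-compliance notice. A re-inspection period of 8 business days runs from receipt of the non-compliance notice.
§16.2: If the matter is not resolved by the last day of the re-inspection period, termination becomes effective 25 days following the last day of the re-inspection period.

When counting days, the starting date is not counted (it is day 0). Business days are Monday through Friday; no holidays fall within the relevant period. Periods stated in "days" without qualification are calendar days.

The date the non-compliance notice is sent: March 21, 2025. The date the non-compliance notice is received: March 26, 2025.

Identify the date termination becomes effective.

May 2, 2025

The last day of the re-inspection period: 8 business days after Wednesday, March 26, 2025, skipping weekends — Mar 27, Mar 28, Mar 31, Apr 1, Apr 2, Apr 3, Apr 4, Apr 7 — lands on Monday, April 7, 2025.
Adding 25 calendar days to April 7, 2025 gives May 2, 2025, which is the date termination becomes effective.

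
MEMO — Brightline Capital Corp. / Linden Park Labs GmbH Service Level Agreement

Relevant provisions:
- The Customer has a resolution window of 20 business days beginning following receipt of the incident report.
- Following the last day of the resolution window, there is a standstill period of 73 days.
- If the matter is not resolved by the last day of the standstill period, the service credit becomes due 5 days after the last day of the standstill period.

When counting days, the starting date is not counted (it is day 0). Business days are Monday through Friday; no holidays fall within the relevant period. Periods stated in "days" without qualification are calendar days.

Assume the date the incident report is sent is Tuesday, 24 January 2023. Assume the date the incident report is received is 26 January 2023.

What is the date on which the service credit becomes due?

12 May 2023

The last day of the resolution window: counting 20 business days from Thursday, 26 January 2023 (Jan 27, Jan 30, Jan 31, Feb 1, …, Feb 21, Feb 22, Feb 23, skipping weekends) reaches Thursday, 23 February 2023.
The last day of the standstill period: 23 February 2023 + 73 days = 7 May 2023.
The date on which the service credit becomes due: 7 May 2023 + 5 days = 12 May 2023.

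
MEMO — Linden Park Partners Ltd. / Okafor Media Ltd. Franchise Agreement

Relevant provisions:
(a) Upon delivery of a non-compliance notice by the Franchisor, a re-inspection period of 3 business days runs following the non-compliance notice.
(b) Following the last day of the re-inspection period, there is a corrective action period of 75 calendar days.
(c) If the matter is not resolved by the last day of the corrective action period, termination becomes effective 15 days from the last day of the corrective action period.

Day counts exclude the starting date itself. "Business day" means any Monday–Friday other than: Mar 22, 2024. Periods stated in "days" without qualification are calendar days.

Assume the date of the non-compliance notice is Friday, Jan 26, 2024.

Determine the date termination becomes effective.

Apr 30, 2024

From Friday, Jan 26, 2024, 3 business days (Jan 29, Jan 30, Jan 31, skipping weekends) brings us to Wednesday, Jan 31, 2024, which is the last day of the re-inspection period.
The last day of the corrective action period: Jan 31, 2024 + 75 days = Apr 15, 2024.
The date termination becomes effective: Apr 15, 2024 + 15 days = Apr 30, 2024.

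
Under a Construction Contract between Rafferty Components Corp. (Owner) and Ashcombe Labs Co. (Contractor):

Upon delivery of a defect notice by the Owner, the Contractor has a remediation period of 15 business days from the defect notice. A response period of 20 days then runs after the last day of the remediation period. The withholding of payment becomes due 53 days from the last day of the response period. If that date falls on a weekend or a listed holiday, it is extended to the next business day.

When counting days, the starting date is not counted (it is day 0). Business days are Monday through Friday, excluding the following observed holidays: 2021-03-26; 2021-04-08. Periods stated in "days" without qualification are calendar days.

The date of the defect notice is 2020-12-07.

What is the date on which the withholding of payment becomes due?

2021-03-11

The last day of the remediation period: counting 15 business days from Monday, 2020-12-07 (Dec 8, Dec 9, Dec 10, Dec 11, …, Dec 24, Dec 25, Dec 28, skipping weekends) reaches Monday, 2020-12-28.
Adding 20 calendar days to 2020-12-28 gives 2021-01-17, which is the last day of the response period.
The date on which the withholding of payment becomes due: 2021-01-17 + 53 days = 2021-03-11. 2021-03-11 is a Thursday and is not a listed holiday, so no roll-forward applies.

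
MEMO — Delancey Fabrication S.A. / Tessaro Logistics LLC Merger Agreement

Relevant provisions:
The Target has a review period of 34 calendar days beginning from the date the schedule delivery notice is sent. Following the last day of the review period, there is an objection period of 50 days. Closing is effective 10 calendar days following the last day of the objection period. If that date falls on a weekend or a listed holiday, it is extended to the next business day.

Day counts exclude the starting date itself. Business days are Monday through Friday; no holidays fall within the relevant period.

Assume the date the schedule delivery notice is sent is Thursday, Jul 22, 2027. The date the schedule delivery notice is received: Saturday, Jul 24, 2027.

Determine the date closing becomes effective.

Oct 25, 2027

Adding 34 calendar days to Jul 22, 2027 gives Aug 25, 2027, which is the last day of the review period.
Adding 50 calendar days to Aug 25, 2027 gives Oct 14, 2027, which is the last day of the objection period.
Adding 10 calendar days to Oct 14, 2027 gives Oct 24, 2027, which is the date closing becomes effective. That falls on a Sunday, so it rolls to the next business day, Monday, Oct 25, 2027.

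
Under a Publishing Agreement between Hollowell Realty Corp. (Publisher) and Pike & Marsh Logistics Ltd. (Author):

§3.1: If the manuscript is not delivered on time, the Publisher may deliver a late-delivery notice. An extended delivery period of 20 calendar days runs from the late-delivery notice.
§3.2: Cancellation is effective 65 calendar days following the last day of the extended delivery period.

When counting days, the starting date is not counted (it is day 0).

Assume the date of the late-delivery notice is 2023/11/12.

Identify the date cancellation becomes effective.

The last day of the extended delivery period: 20 calendar days after 2023/11/12 is 2023/12/02.
Adding 65 calendar days to 2023/12/02 gives 2024/02/05, which is the date cancellation becomes effective.

2024/02/05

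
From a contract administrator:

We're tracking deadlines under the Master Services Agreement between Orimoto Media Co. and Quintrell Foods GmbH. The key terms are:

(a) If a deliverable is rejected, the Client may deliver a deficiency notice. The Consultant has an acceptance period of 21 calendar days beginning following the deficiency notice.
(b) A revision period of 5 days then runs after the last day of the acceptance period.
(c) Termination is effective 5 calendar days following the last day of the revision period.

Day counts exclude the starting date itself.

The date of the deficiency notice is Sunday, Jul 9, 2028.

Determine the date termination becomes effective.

The last day of the acceptance period: 21 calendar days after Jul 9, 2028 is Jul 30, 2028.
The last day of the revision period: Jul 30, 2028 + 5 days = Aug 4, 2028.
The date termination becomes effective: Aug 4, 2028 + 5 days = Aug 9, 2028.

Aug 9, 2028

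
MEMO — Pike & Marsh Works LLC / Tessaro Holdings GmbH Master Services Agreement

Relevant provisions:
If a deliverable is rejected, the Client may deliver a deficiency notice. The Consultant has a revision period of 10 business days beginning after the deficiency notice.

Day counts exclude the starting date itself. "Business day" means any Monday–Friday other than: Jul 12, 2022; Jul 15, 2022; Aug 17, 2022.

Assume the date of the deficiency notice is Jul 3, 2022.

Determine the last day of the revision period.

Jul 19, 2022

The last day of the revision period: 10 business days after Sunday, Jul 3, 2022, skipping weekends and the listed holidays on Jul 12, Jul 15 — Jul 4, Jul 5, Jul 6, Jul 7, Jul 8, Jul 11, Jul 13, Jul 14, Jul 18, Jul 19 — lands on Tuesday, Jul 19, 2022.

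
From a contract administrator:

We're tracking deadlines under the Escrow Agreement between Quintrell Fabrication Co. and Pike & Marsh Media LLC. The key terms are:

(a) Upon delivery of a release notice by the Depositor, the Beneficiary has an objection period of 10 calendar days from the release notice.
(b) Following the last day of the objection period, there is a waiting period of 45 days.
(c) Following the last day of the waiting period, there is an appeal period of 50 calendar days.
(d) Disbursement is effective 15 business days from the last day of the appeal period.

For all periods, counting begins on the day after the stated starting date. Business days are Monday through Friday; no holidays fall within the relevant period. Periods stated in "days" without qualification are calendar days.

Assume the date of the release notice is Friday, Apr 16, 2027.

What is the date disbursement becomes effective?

Adding 10 calendar days to Apr 16, 2027 gives Apr 26, 2027, which is the last day of the objection period.
The last day of the waiting period: Apr 26, 2027 + 45 days = Jun 10, 2027.
Adding 50 calendar days to Jun 10, 2027 gives Jul 30, 2027, which is the last day of the appeal period.
The date disbursement becomes effective: 15 business days after Friday, Jul 30, 2027, skipping weekends — Aug 2, Aug 3, Aug 4, Aug 5, …, Aug 18, Aug 19, Aug 20 — lands on Friday, Aug 20, 2027.

Aug 20, 2027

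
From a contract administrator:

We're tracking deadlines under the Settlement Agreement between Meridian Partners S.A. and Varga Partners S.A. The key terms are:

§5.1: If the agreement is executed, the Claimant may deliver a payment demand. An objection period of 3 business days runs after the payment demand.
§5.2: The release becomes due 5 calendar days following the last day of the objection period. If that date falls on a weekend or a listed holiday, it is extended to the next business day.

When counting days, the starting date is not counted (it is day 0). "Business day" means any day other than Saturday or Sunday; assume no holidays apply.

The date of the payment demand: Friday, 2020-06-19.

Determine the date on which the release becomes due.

2020-06-29

The last day of the objection period: 3 business days after Friday, 2020-06-19, skipping weekends — Jun 22, Jun 23, Jun 24 — lands on Wednesday, 2020-06-24.
The date on which the release becomes due: 5 calendar days after 2020-06-24 is 2020-06-29. 2020-06-29 is a Monday, so no roll-forward applies.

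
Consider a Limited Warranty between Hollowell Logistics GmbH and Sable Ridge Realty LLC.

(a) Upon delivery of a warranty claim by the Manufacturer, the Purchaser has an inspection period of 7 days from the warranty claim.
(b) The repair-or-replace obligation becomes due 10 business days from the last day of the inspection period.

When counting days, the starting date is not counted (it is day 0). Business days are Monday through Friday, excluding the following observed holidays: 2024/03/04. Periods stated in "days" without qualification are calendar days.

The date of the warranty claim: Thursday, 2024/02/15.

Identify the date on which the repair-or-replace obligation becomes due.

2024/03/08

The last day of the inspection period: 7 calendar days after 2024/02/15 is 2024/02/22.
From Thursday, 2024/02/22, 10 business days (Feb 23, Feb 26, Feb 27, Feb 28, Feb 29, Mar 1, Mar 5, Mar 6, Mar 7, Mar 8, skipping weekends and the listed holiday on Mar 4) brings us to Friday, 2024/03/08, which is the date on which the repair-or-replace obligation becomes due.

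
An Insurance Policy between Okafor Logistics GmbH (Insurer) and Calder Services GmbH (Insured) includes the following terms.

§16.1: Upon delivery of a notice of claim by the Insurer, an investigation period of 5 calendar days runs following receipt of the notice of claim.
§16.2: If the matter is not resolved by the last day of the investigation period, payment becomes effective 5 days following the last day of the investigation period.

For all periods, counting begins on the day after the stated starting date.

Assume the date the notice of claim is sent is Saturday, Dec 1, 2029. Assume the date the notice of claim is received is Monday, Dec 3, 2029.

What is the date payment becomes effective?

Dec 13, 2029

The last day of the investigation period: Dec 3, 2029 + 5 days = Dec 8, 2029.
The date payment becomes effective: Dec 8, 2029 + 5 days = Dec 13, 2029.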